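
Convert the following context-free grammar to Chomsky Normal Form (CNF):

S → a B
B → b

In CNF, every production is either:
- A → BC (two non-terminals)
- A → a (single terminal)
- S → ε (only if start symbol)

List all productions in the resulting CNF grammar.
The grammar has no ε-productions or unit productions to eliminate.
S → a B has terminal a in a right-hand side of length ≥ 2: introduce T_a → a and use T_a in place of a.
B → b is already in CNF (single terminal) – keep it.
S → a B becomes S → T_a B.
Resulting CNF grammar (3 productions): T_a → a; B → b; S → T_a B

Final answer: T_a → a; B → b; S → T_a B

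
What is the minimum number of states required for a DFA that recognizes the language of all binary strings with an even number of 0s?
Language: binary strings with an even number of 0s
Lower bound (Myhill–Nerode): the prefixes ε, 0 are pairwise distinguishable:
  ε vs 0: suffix ε distinguishes them (ε has zero 0s (accepted), 0 has one 0 (rejected))
So any DFA needs at least 2 states.
Upper bound: a DFA with 2 states exists (one state per class above).
Minimum states: 2

Final answer: 2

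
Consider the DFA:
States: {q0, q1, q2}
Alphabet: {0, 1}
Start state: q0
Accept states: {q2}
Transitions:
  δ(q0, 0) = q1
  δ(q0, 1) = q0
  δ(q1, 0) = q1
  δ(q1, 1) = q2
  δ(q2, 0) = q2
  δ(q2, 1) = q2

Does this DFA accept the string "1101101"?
Processing string "1101101":
  q0 --1--> q0
  q0 --1--> q0
  q0 --0--> q1
  q1 --1--> q2
  q2 --1--> q2
  q2 --0--> q2
  q2 --1--> q2
Final state: q2
Accept states: {q2}
q2 is an accept state, so the string is accepted.

Final answer: Yes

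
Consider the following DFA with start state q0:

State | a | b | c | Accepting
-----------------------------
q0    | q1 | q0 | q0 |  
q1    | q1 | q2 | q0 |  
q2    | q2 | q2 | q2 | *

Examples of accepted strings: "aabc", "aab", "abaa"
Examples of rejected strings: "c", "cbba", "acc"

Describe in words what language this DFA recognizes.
strings over {a,b,c} containing 'ab' as substring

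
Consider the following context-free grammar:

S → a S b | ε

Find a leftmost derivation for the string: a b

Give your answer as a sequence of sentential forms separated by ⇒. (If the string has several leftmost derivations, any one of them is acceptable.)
Start with S.
Step 1: the leftmost non-terminal is S; apply S → a S b:  a S b
Step 2: the leftmost non-terminal is S; apply S → ε:  a b

Final answer: S ⇒ a S b ⇒ a b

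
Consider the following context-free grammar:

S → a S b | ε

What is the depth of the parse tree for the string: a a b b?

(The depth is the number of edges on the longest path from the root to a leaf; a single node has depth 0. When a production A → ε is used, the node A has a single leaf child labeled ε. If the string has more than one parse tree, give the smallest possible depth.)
The only parse tree applies S → a S b 2 times (once per matching a…b pair) and then S → ε.
The S nodes sit at depths 0, 1, …, 2; the innermost S (depth 2) has the single child ε at depth 3.
The terminal leaves a, b are at depths 1..2, so the longest root-to-leaf path is S → S → … → S → ε with 3 edges.
Depth = 3.

Final answer: 3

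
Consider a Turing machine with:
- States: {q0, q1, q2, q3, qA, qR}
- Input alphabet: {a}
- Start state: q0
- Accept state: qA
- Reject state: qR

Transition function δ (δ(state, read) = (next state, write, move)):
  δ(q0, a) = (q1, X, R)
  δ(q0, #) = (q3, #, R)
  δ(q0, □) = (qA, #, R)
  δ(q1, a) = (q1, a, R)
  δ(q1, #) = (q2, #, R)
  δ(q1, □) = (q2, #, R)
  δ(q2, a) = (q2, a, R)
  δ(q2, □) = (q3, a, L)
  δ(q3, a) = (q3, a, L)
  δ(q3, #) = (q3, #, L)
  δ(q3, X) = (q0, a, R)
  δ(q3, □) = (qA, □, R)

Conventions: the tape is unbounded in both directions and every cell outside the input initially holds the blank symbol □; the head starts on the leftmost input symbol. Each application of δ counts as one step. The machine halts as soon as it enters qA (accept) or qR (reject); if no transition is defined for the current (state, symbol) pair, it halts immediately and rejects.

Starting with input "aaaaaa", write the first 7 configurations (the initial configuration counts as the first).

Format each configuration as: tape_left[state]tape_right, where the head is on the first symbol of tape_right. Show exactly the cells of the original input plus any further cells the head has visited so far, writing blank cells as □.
Step 0: [q0]aaaaaa (head at position 0)
Step 1: δ(q0, a) = (q1, X, R)  ⊢  X[q1]aaaaa (head at position 1)
Step 2: δ(q1, a) = (q1, a, R)  ⊢  Xa[q1]aaaa (head at position 2)
Step 3: δ(q1, a) = (q1, a, R)  ⊢  Xaa[q1]aaa (head at position 3)
Step 4: δ(q1, a) = (q1, a, R)  ⊢  Xaaa[q1]aa (head at position 4)
Step 5: δ(q1, a) = (q1, a, R)  ⊢  Xaaaa[q1]a (head at position 5)
Step 6: δ(q1, a) = (q1, a, R)  ⊢  Xaaaaa[q1]□ (head at position 6)

Final answer: [q0]aaaaaa ⊢ X[q1]aaaaa ⊢ Xa[q1]aaaa ⊢ Xaa[q1]aaa ⊢ Xaaa[q1]aa ⊢ Xaaaa[q1]a ⊢ Xaaaaa[q1]□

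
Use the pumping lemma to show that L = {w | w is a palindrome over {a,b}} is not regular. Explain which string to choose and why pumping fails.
Language: L = {w | w is a palindrome over {a,b}} (strings that read the same forwards and backwards)
Step 1: Assume for contradiction that L is regular, with pumping length p.
Step 2: Choose s = a^p b a^p. Then s ∈ L (it reads the same forwards and backwards) and |s| ≥ p.
Step 3: Consider any decomposition s = xyz with |xy| ≤ p and |y| > 0. Since |xy| ≤ p and the first p symbols of s are all a's, y = a^k for some k with 1 ≤ k ≤ p.
Step 4: Pumping up (i = 2): xy²z = a^(p+k) b a^p. Its reverse is a^p b a^(p+k) ≠ a^(p+k) b a^p (the single b is no longer in the middle), so xy²z is not a palindrome and xy²z ∉ L.
This contradicts the pumping lemma, so L is not regular.

Final answer: Choose s = a^p b a^p. Since |xy| ≤ p, y = a^k with k ≥ 1. Then xy²z = a^(p+k) b a^p is not a palindrome, so ∉ L.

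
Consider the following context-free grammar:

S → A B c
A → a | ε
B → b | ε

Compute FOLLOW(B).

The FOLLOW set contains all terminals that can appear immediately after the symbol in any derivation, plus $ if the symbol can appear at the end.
B occurs in S → A B c, immediately followed by the terminal c. So FOLLOW(B) = {c}.

Final answer: {c}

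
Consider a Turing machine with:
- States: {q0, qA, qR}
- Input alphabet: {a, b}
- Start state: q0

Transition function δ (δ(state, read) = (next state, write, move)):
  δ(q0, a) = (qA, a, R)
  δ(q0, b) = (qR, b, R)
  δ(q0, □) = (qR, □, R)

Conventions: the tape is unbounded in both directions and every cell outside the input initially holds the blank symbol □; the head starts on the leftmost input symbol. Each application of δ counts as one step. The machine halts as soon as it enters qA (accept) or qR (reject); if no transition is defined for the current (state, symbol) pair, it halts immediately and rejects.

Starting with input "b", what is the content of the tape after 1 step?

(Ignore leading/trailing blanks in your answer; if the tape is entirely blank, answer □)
Step 0: [q0]b (head at position 0)
Step 1: δ(q0, b) = (qR, b, R)  ⊢  b[qR]□ (head at position 1)
Tape after 1 step (ignoring surrounding blanks): b

Final answer: Tape: b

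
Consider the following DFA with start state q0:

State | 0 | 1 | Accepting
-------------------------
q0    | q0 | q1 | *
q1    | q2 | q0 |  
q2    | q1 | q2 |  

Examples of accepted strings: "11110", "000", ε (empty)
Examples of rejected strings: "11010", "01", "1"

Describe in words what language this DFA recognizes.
binary numbers divisible by 3 (treating the string as a binary integer; leading zeros allowed, the empty string counts as 0)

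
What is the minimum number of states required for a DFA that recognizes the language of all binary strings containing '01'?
Language: binary strings containing '01'
Lower bound (Myhill–Nerode): the prefixes ε, 0, 01 are pairwise distinguishable:
  ε vs 01: suffix ε distinguishes them (ε is rejected, 01 is accepted)
  0 vs 01: suffix ε distinguishes them (0 is rejected, 01 is accepted)
  ε vs 0: suffix 1 distinguishes them (ε·1 = 1 is rejected, 0·1 = 01 is accepted)
So any DFA needs at least 3 states.
Upper bound: a DFA with 3 states exists (one state per class above: 'no progress', 'last symbol 0', and 'seen 01' (accepting sink)).
Minimum states: 3

Final answer: 3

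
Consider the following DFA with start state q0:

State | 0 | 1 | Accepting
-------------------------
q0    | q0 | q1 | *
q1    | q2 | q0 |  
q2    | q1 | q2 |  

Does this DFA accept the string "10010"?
Start in q0.
Read '1': q0 → q1
Read '0': q1 → q2
Read '0': q2 → q1
Read '1': q1 → q0
Read '0': q0 → q0
Final state q0 is accepting, so the string is accepted.

Final answer: Yes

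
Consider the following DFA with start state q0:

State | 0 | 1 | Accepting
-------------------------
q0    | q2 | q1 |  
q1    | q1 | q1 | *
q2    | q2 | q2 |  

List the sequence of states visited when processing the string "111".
q0 → q1 → q1 → q1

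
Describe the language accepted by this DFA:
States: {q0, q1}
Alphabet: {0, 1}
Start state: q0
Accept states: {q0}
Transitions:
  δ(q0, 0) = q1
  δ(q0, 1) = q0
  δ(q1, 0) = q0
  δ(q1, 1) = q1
Analyzing the DFA structure:
Start state: q0
Accept states: {q0}
Interpreting what each state remembers (checking against the transitions):
  q0: an even number of 0s has been read so far
  q1: an odd number of 0s has been read so far
  δ(q0, 0): in q0 (an even number of 0s has been read so far), after reading 0 we have: an odd number of 0s has been read so far → q1
  δ(q0, 1): in q0 (an even number of 0s has been read so far), after reading 1 we have: an even number of 0s has been read so far → q0
  δ(q1, 0): in q1 (an odd number of 0s has been read so far), after reading 0 we have: an even number of 0s has been read so far → q0
  δ(q1, 1): in q1 (an odd number of 0s has been read so far), after reading 1 we have: an odd number of 0s has been read so far → q1
A string is accepted iff it ends in {q0}, i.e. an even number of 0s has been read so far.
Language: All binary strings with an even number of 0s

Final answer: All binary strings with an even number of 0s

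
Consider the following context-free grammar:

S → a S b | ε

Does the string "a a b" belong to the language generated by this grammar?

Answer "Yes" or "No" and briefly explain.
Every derivation applies S → a S b some number n of times and then S → ε, producing a^n b^n with equally many a's and b's. The string a a b has two a's but only one b, so it cannot be derived.

Final answer: No - no valid derivation exists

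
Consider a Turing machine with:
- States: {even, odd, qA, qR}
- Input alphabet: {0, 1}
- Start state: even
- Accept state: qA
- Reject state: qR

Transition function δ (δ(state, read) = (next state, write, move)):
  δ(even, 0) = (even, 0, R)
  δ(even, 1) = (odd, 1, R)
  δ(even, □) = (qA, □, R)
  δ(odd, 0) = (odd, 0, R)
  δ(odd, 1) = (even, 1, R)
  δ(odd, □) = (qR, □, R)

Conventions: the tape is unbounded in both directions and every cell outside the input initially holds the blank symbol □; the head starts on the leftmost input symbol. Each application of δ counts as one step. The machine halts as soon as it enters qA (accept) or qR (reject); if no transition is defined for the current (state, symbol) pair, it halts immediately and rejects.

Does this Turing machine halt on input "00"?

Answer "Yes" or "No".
Step 0: [even]00 (head at position 0)
Step 1: δ(even, 0) = (even, 0, R)  ⊢  0[even]0 (head at position 1)
Step 2: δ(even, 0) = (even, 0, R)  ⊢  00[even]□ (head at position 2)
Step 3: δ(even, □) = (qA, □, R)  ⊢  00□[qA]□ (head at position 3)
The machine is in qA, so it halts and accepts.
It halts after 3 steps.

Final answer: Yes - halts after 3 steps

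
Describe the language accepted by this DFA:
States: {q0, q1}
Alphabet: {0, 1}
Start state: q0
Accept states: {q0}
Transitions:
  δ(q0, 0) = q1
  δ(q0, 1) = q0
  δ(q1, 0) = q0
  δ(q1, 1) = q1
Analyzing the DFA structure:
Start state: q0
Accept states: {q0}
Interpreting what each state remembers (checking against the transitions):
  q0: an even number of 0s has been read so far
  q1: an odd number of 0s has been read so far
  δ(q0, 0): in q0 (an even number of 0s has been read so far), after reading 0 we have: an odd number of 0s has been read so far → q1
  δ(q0, 1): in q0 (an even number of 0s has been read so far), after reading 1 we have: an even number of 0s has been read so far → q0
  δ(q1, 0): in q1 (an odd number of 0s has been read so far), after reading 0 we have: an even number of 0s has been read so far → q0
  δ(q1, 1): in q1 (an odd number of 0s has been read so far), after reading 1 we have: an odd number of 0s has been read so far → q1
A string is accepted iff it ends in {q0}, i.e. an even number of 0s has been read so far.
Language: All binary strings with an even number of 0s

Final answer: All binary strings with an even number of 0s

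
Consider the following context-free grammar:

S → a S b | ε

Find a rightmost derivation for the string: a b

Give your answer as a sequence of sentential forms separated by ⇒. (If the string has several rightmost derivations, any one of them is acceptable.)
Start with S.
Step 1: the rightmost non-terminal is S; apply S → a S b:  a S b
Step 2: the rightmost non-terminal is S; apply S → ε:  a b

Final answer: S ⇒ a S b ⇒ a b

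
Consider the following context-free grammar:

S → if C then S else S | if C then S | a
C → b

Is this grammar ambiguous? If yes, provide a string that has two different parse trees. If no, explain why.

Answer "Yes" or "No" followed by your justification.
The 'dangling else' can attach to either if. Two leftmost derivations of  if b then if b then a else a:
  (1) S ⇒ if C then S else S ⇒ if b then S else S ⇒ if b then if C then S else S ⇒ if b then if b then S else S ⇒ if b then if b then a else S ⇒ if b then if b then a else a   (else belongs to the outer if)
  (2) S ⇒ if C then S ⇒ if b then S ⇒ if b then if C then S else S ⇒ if b then if b then S else S ⇒ if b then if b then a else S ⇒ if b then if b then a else a   (else belongs to the inner if)
Two distinct parse trees for the same string, so the grammar is ambiguous.

Final answer: Yes - the string 'if b then if b then a else a' has two distinct leftmost derivations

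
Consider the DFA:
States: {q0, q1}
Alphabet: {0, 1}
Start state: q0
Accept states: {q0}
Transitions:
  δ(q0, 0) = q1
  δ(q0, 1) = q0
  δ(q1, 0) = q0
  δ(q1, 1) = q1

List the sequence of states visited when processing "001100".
Starting at q0
Read '0': q0 -> q1
Read '0': q1 -> q0
Read '1': q0 -> q0
Read '1': q0 -> q0
Read '0': q0 -> q1
Read '0': q1 -> q0

Final answer: q0 -> q1 -> q0 -> q0 -> q0 -> q1 -> q0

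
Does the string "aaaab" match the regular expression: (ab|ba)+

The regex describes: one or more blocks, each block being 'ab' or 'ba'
No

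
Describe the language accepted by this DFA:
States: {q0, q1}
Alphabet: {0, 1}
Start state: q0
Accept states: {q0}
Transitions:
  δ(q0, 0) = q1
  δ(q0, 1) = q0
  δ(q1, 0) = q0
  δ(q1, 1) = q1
Analyzing the DFA structure:
Start state: q0
Accept states: {q0}
Interpreting what each state remembers (checking against the transitions):
  q0: an even number of 0s has been read so far
  q1: an odd number of 0s has been read so far
  δ(q0, 0): in q0 (an even number of 0s has been read so far), after reading 0 we have: an odd number of 0s has been read so far → q1
  δ(q0, 1): in q0 (an even number of 0s has been read so far), after reading 1 we have: an even number of 0s has been read so far → q0
  δ(q1, 0): in q1 (an odd number of 0s has been read so far), after reading 0 we have: an even number of 0s has been read so far → q0
  δ(q1, 1): in q1 (an odd number of 0s has been read so far), after reading 1 we have: an odd number of 0s has been read so far → q1
A string is accepted iff it ends in {q0}, i.e. an even number of 0s has been read so far.
Language: All binary strings with an even number of 0s

Final answer: All binary strings with an even number of 0s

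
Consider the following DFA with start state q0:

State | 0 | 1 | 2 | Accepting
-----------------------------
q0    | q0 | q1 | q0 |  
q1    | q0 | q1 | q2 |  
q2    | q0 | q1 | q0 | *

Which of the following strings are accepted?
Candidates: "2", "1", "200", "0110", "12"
"2": q0 → q0; q0 is not accepting → rejected
"1": q0 → q1; q1 is not accepting → rejected
"200": q0 → q0 → q0 → q0; q0 is not accepting → rejected
"0110": q0 → q0 → q1 → q1 → q0; q0 is not accepting → rejected
"12": q0 → q1 → q2; q2 is accepting → accepted

Final answer: "12"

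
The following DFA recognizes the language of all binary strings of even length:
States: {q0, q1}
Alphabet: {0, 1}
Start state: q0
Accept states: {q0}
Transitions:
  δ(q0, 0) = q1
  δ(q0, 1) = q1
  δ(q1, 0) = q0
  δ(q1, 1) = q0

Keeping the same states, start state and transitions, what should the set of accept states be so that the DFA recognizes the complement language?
The DFA is complete (every state has a transition on every symbol), so the complement
is recognized by the same DFA with accepting and non-accepting states swapped.
Original accept states: {q0}
Complement accept states = All states - Original accept states
= {q0, q1} - {q0}
= {q1}
Complement language: strings of ODD length

Final answer: {q1}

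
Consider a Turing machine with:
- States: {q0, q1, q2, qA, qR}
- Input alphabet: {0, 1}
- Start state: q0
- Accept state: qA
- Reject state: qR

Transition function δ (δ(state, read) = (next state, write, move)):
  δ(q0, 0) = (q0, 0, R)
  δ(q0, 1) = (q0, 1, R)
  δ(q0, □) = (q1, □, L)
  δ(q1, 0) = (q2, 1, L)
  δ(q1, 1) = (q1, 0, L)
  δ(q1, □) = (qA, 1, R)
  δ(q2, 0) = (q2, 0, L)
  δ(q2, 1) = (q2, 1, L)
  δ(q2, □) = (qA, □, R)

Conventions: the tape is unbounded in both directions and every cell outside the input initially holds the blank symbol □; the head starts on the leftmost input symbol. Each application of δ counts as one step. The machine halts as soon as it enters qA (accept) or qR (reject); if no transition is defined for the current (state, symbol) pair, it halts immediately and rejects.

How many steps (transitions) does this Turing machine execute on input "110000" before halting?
Step 0: [q0]110000 (head at position 0)
Step 1: δ(q0, 1) = (q0, 1, R)  ⊢  1[q0]10000 (head at position 1)
Step 2: δ(q0, 1) = (q0, 1, R)  ⊢  11[q0]0000 (head at position 2)
Step 3: δ(q0, 0) = (q0, 0, R)  ⊢  110[q0]000 (head at position 3)
Step 4: δ(q0, 0) = (q0, 0, R)  ⊢  1100[q0]00 (head at position 4)
Step 5: δ(q0, 0) = (q0, 0, R)  ⊢  11000[q0]0 (head at position 5)
Step 6: δ(q0, 0) = (q0, 0, R)  ⊢  110000[q0]□ (head at position 6)
Step 7: δ(q0, □) = (q1, □, L)  ⊢  11000[q1]0□ (head at position 5)
Step 8: δ(q1, 0) = (q2, 1, L)  ⊢  1100[q2]01□ (head at position 4)
Step 9: δ(q2, 0) = (q2, 0, L)  ⊢  110[q2]001□ (head at position 3)
Step 10: δ(q2, 0) = (q2, 0, L)  ⊢  11[q2]0001□ (head at position 2)
Step 11: δ(q2, 0) = (q2, 0, L)  ⊢  1[q2]10001□ (head at position 1)
Step 12: δ(q2, 1) = (q2, 1, L)  ⊢  [q2]110001□ (head at position 0)
Step 13: δ(q2, 1) = (q2, 1, L)  ⊢  [q2]□110001□ (head at position -1)
Step 14: δ(q2, □) = (qA, □, R)  ⊢  □[qA]110001□ (head at position 0)
The machine is in qA, so it halts and accepts.
Number of transitions executed: 14.

Final answer: 14 steps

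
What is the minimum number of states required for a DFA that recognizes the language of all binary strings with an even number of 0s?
Language: binary strings with an even number of 0s
Lower bound (Myhill–Nerode): the prefixes ε, 0 are pairwise distinguishable:
  ε vs 0: suffix ε distinguishes them (ε has zero 0s (accepted), 0 has one 0 (rejected))
So any DFA needs at least 2 states.
Upper bound: a DFA with 2 states exists (one state per class above).
Minimum states: 2

Final answer: 2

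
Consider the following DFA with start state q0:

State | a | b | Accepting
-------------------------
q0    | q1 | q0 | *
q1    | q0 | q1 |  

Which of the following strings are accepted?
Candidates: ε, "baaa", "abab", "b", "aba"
ε: q0; q0 is accepting → accepted
"baaa": q0 → q0 → q1 → q0 → q1; q1 is not accepting → rejected
"abab": q0 → q1 → q1 → q0 → q0; q0 is accepting → accepted
"b": q0 → q0; q0 is accepting → accepted
"aba": q0 → q1 → q1 → q0; q0 is accepting → accepted

Final answer: ε, "abab", "b", "aba"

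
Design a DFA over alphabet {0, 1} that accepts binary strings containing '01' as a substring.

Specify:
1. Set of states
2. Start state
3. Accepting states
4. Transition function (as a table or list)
One valid DFA (any DFA recognizing the same language is acceptable):
States: {q0, q1, q2}
Start: q0
Accepting: {q2}
Transitions (accepting states marked with *):
State | 0 | 1 | Accepting
-------------------------
q0    | q1 | q0 |  
q1    | q1 | q2 |  
q2    | q2 | q2 | *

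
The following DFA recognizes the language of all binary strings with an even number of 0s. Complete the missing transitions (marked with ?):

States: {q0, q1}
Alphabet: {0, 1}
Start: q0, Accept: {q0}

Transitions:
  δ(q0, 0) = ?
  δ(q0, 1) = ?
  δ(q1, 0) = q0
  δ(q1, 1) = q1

What each state remembers (consistent with the given transitions and accept states):
  q0: an even number of 0s has been read so far
  q1: an odd number of 0s has been read so far
Filling in the missing entries:
  δ(q0, 0): in q0 (an even number of 0s has been read so far), after reading 0 we have: an odd number of 0s has been read so far → q1
  δ(q0, 1): in q0 (an even number of 0s has been read so far), after reading 1 we have: an even number of 0s has been read so far → q0

Final answer: δ(q0, 0) = q1; δ(q0, 1) = q0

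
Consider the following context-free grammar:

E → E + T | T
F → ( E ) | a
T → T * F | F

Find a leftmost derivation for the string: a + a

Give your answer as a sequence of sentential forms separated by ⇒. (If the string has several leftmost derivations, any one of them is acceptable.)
Start with E.
Step 1: the leftmost non-terminal is E; apply E → E + T:  E + T
Step 2: the leftmost non-terminal is E; apply E → T:  T + T
Step 3: the leftmost non-terminal is T; apply T → F:  F + T
Step 4: the leftmost non-terminal is F; apply F → a:  a + T
Step 5: the leftmost non-terminal is T; apply T → F:  a + F
Step 6: the leftmost non-terminal is F; apply F → a:  a + a

Final answer: E ⇒ E + T ⇒ T + T ⇒ F + T ⇒ a + T ⇒ a + F ⇒ a + a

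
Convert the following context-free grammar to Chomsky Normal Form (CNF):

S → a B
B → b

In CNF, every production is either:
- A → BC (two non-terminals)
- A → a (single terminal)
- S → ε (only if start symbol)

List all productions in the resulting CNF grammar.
The grammar has no ε-productions or unit productions to eliminate.
S → a B has terminal a in a right-hand side of length ≥ 2: introduce T_a → a and use T_a in place of a.
B → b is already in CNF (single terminal) – keep it.
S → a B becomes S → T_a B.
Resulting CNF grammar (3 productions): T_a → a; B → b; S → T_a B

Final answer: T_a → a; B → b; S → T_a B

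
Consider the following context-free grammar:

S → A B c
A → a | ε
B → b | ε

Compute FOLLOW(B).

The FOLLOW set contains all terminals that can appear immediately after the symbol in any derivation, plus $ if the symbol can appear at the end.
B occurs in S → A B c, immediately followed by the terminal c. So FOLLOW(B) = {c}.

Final answer: {c}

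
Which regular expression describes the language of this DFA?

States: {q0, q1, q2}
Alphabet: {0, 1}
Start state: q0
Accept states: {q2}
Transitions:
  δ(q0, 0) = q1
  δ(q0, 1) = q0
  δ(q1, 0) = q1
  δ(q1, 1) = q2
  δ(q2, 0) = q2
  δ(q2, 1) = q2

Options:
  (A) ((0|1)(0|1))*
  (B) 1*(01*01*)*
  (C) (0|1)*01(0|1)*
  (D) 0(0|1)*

Testing sample strings against the DFA:
  '01' -> accepted
  '10110' -> accepted
  '000' -> rejected
  '11110' -> rejected
Checking each option for a counterexample:
  (A) ((0|1)(0|1))*: ε is rejected by the DFA but matches the regex → eliminated
  (B) 1*(01*01*)*: ε is rejected by the DFA but matches the regex → eliminated
  (C) (0|1)*01(0|1)*: agrees with the DFA on all strings of length ≤ 4
  (D) 0(0|1)*: '0' is rejected by the DFA but matches the regex → eliminated
Only (C) (0|1)*01(0|1)* is consistent with the DFA.

Final answer: (C) (0|1)*01(0|1)*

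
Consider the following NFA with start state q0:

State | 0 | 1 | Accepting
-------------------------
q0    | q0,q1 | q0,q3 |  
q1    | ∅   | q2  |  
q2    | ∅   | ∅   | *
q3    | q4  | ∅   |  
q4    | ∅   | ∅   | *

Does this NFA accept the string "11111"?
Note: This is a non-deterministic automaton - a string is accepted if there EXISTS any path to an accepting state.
Track the set of states the NFA could be in: start {q0}
Read '1': {q0} → {q0, q3}
Read '1': {q0, q3} → {q0, q3}
Read '1': {q0, q3} → {q0, q3}
Read '1': {q0, q3} → {q0, q3}
Read '1': {q0, q3} → {q0, q3}
Final set {q0, q3} contains no accepting state → rejected.

Final answer: No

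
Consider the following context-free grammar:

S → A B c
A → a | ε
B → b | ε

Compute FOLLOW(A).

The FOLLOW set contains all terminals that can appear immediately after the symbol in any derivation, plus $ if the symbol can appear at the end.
A occurs in S → A B c followed by B c. Add FIRST(B) minus ε = {b}; B is nullable (B → ε), so what follows B can also follow A: the terminal c. FOLLOW(A) = {b, c}.

Final answer: {b, c}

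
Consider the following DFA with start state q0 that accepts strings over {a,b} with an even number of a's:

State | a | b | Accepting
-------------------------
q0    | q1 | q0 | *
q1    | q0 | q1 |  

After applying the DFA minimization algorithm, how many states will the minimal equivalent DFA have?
All 2 states are reachable from q0, so none can be removed as unreachable.
Table-filling: first mark every (accepting, non-accepting) pair as distinguishable (accepting: {q0}; non-accepting: {q1}).
Every pair of states is distinguishable, so the DFA is already minimal.
Equivalence classes: {q0}, {q1} → 2 states.

Final answer: 2 states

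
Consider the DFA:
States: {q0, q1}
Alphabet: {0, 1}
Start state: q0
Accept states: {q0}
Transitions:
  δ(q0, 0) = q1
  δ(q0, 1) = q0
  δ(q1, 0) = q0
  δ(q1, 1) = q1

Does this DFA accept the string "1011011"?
Processing string "1011011":
  q0 --1--> q0
  q0 --0--> q1
  q1 --1--> q1
  q1 --1--> q1
  q1 --0--> q0
  q0 --1--> q0
  q0 --1--> q0
Final state: q0
Accept states: {q0}
q0 is an accept state, so the string is accepted.

Final answer: Yes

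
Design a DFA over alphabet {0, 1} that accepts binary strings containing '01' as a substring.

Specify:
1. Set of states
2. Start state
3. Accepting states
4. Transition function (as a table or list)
One valid DFA (any DFA recognizing the same language is acceptable):
States: {q0, q1, q2}
Start: q0
Accepting: {q2}
Transitions (accepting states marked with *):
State | 0 | 1 | Accepting
-------------------------
q0    | q1 | q0 |  
q1    | q1 | q2 |  
q2    | q2 | q2 | *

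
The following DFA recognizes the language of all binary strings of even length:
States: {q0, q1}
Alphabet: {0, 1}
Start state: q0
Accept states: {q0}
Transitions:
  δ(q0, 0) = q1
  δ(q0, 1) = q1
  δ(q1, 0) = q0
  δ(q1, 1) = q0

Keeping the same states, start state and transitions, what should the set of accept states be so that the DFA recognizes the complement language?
The DFA is complete (every state has a transition on every symbol), so the complement
is recognized by the same DFA with accepting and non-accepting states swapped.
Original accept states: {q0}
Complement accept states = All states - Original accept states
= {q0, q1} - {q0}
= {q1}
Complement language: strings of ODD length

Final answer: {q1}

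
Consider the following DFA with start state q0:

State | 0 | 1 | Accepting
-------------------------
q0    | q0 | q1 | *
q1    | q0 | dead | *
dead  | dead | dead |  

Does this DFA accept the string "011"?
Start in q0.
Read '0': q0 → q0
Read '1': q0 → q1
Read '1': q1 → dead
Final state dead is not accepting, so the string is rejected.

Final answer: No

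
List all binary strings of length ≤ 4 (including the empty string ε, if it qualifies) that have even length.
Checking every binary string of length 0 to 4:
  Length 0: accepted: ε | rejected: (none)
  Length 1: accepted: (none) | rejected: 0, 1
  Length 2: accepted: 00, 01, 10, 11 | rejected: (none)
  Length 3: accepted: (none) | rejected: 000, 001, 010, 011, 100, 101, 110, 111
  Length 4: accepted: 0000, 0001, 0010, 0011, 0100, 0101, 0110, 0111, 1000, 1001, 1010, 1011, 1100, 1101, 1110, 1111 | rejected: (none)
Total: 21 string(s).

Final answer: ε, 00, 01, 10, 11, 0000, 0001, 0010, 0011, 0100, 0101, 0110, 0111, 1000, 1001, 1010, 1011, 1100, 1101, 1110, 1111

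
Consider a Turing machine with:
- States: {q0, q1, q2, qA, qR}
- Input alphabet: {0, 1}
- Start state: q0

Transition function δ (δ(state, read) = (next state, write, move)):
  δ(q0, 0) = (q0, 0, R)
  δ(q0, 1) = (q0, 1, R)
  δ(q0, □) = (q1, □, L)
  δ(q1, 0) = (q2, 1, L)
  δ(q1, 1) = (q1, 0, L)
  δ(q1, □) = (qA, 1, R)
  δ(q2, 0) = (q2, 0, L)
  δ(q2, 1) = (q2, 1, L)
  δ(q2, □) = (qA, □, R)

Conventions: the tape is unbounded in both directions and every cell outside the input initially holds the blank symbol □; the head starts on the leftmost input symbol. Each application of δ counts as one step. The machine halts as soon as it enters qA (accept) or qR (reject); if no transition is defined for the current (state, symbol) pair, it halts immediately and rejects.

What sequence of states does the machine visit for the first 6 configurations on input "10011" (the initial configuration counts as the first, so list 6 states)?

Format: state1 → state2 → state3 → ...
Step 0: [q0]10011 (head at position 0)
Step 1: δ(q0, 1) = (q0, 1, R)  ⊢  1[q0]0011 (head at position 1)
Step 2: δ(q0, 0) = (q0, 0, R)  ⊢  10[q0]011 (head at position 2)
Step 3: δ(q0, 0) = (q0, 0, R)  ⊢  100[q0]11 (head at position 3)
Step 4: δ(q0, 1) = (q0, 1, R)  ⊢  1001[q0]1 (head at position 4)
Step 5: δ(q0, 1) = (q0, 1, R)  ⊢  10011[q0]□ (head at position 5)
Reading off the states of these 6 configurations: q0 → q0 → q0 → q0 → q0 → q0

Final answer: q0 → q0 → q0 → q0 → q0 → q0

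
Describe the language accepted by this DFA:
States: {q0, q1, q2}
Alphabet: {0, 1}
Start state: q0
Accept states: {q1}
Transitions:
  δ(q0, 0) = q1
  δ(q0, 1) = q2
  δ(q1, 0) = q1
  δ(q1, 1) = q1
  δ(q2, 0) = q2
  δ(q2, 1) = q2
Analyzing the DFA structure:
Start state: q0
Accept states: {q1}
Interpreting what each state remembers (checking against the transitions):
  q0: nothing has been read yet
  q1: the first symbol was 0
  q2: the first symbol was 1 (trap state)
  δ(q0, 0): in q0 (nothing has been read yet), after reading 0 we have: the first symbol was 0 → q1
  δ(q0, 1): in q0 (nothing has been read yet), after reading 1 we have: the first symbol was 1 (trap state) → q2
  δ(q1, 0): in q1 (the first symbol was 0), after reading 0 we have: the first symbol was 0 → q1
  δ(q1, 1): in q1 (the first symbol was 0), after reading 1 we have: the first symbol was 0 → q1
  δ(q2, 0): in q2 (the first symbol was 1 (trap state)), after reading 0 we have: the first symbol was 1 (trap state) → q2
  δ(q2, 1): in q2 (the first symbol was 1 (trap state)), after reading 1 we have: the first symbol was 1 (trap state) → q2
A string is accepted iff it ends in {q1}, i.e. the first symbol was 0.
Language: All binary strings starting with 0

Final answer: All binary strings starting with 0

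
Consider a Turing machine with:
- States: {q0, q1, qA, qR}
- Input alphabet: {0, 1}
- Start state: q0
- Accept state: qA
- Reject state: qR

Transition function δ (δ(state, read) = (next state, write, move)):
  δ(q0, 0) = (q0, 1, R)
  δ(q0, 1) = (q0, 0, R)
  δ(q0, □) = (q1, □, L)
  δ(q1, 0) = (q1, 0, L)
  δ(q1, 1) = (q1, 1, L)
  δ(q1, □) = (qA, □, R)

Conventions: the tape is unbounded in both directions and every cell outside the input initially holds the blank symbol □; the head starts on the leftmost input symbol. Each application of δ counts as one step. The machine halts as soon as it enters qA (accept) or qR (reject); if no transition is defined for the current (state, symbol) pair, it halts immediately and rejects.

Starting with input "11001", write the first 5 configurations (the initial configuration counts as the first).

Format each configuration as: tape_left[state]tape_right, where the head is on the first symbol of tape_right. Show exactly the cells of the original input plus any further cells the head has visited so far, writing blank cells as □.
Step 0: [q0]11001 (head at position 0)
Step 1: δ(q0, 1) = (q0, 0, R)  ⊢  0[q0]1001 (head at position 1)
Step 2: δ(q0, 1) = (q0, 0, R)  ⊢  00[q0]001 (head at position 2)
Step 3: δ(q0, 0) = (q0, 1, R)  ⊢  001[q0]01 (head at position 3)
Step 4: δ(q0, 0) = (q0, 1, R)  ⊢  0011[q0]1 (head at position 4)

Final answer: [q0]11001 ⊢ 0[q0]1001 ⊢ 00[q0]001 ⊢ 001[q0]01 ⊢ 0011[q0]1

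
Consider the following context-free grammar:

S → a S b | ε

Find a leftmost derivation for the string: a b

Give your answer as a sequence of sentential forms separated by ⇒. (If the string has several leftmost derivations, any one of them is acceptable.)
Start with S.
Step 1: the leftmost non-terminal is S; apply S → a S b:  a S b
Step 2: the leftmost non-terminal is S; apply S → ε:  a b

Final answer: S ⇒ a S b ⇒ a b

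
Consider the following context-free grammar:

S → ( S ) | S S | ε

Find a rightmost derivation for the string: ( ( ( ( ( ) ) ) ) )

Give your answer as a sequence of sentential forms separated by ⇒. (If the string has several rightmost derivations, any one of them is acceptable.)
Start with S.
Step 1: the rightmost non-terminal is S; apply S → ( S ):  ( S )
Step 2: the rightmost non-terminal is S; apply S → ( S ):  ( ( S ) )
Step 3: the rightmost non-terminal is S; apply S → ( S ):  ( ( ( S ) ) )
Step 4: the rightmost non-terminal is S; apply S → ( S ):  ( ( ( ( S ) ) ) )
Step 5: the rightmost non-terminal is S; apply S → ( S ):  ( ( ( ( ( S ) ) ) ) )
Step 6: the rightmost non-terminal is S; apply S → ε:  ( ( ( ( ( ) ) ) ) )

Final answer: S ⇒ ( S ) ⇒ ( ( S ) ) ⇒ ( ( ( S ) ) ) ⇒ ( ( ( ( S ) ) ) ) ⇒ ( ( ( ( ( S ) ) ) ) ) ⇒ ( ( ( ( ( ) ) ) ) )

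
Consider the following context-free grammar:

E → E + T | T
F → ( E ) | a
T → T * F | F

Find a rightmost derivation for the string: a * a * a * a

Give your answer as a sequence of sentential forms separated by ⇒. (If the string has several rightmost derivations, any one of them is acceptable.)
Start with E.
Step 1: the rightmost non-terminal is E; apply E → T:  T
Step 2: the rightmost non-terminal is T; apply T → T * F:  T * F
Step 3: the rightmost non-terminal is F; apply F → a:  T * a
Step 4: the rightmost non-terminal is T; apply T → T * F:  T * F * a
Step 5: the rightmost non-terminal is F; apply F → a:  T * a * a
Step 6: the rightmost non-terminal is T; apply T → T * F:  T * F * a * a
Step 7: the rightmost non-terminal is F; apply F → a:  T * a * a * a
Step 8: the rightmost non-terminal is T; apply T → F:  F * a * a * a
Step 9: the rightmost non-terminal is F; apply F → a:  a * a * a * a

Final answer: E ⇒ T ⇒ T * F ⇒ T * a ⇒ T * F * a ⇒ T * a * a ⇒ T * F * a * a ⇒ T * a * a * a ⇒ F * a * a * a ⇒ a * a * a * a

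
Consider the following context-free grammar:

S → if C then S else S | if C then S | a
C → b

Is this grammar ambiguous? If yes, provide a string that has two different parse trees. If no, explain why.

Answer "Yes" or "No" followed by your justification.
The 'dangling else' can attach to either if. Two leftmost derivations of  if b then if b then a else a:
  (1) S ⇒ if C then S else S ⇒ if b then S else S ⇒ if b then if C then S else S ⇒ if b then if b then S else S ⇒ if b then if b then a else S ⇒ if b then if b then a else a   (else belongs to the outer if)
  (2) S ⇒ if C then S ⇒ if b then S ⇒ if b then if C then S else S ⇒ if b then if b then S else S ⇒ if b then if b then a else S ⇒ if b then if b then a else a   (else belongs to the inner if)
Two distinct parse trees for the same string, so the grammar is ambiguous.

Final answer: Yes - the string 'if b then if b then a else a' has two distinct leftmost derivations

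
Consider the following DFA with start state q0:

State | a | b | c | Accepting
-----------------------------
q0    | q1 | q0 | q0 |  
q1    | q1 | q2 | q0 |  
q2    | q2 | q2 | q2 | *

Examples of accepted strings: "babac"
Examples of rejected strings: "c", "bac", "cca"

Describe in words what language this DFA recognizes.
strings over {a,b,c} containing 'ab' as substring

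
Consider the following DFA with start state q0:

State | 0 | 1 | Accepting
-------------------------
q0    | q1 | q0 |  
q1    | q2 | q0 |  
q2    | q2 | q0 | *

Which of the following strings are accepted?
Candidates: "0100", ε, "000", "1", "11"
"0100": q0 → q1 → q0 → q1 → q2; q2 is accepting → accepted
ε: q0; q0 is not accepting → rejected
"000": q0 → q1 → q2 → q2; q2 is accepting → accepted
"1": q0 → q0; q0 is not accepting → rejected
"11": q0 → q0 → q0; q0 is not accepting → rejected

Final answer: "0100", "000"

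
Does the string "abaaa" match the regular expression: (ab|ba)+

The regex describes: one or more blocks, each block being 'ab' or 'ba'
No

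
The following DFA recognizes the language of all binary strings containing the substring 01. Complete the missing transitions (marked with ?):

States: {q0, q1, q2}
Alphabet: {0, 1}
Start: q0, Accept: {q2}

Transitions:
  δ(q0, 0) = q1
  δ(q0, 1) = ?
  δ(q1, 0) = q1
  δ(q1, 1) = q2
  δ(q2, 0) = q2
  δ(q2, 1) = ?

What each state remembers (consistent with the given transitions and accept states):
  q0: 01 not seen yet and the last symbol was not 0
  q1: 01 not seen yet and the last symbol was 0
  q2: the substring 01 has already been seen
Filling in the missing entries:
  δ(q0, 1): in q0 (01 not seen yet and the last symbol was not 0), after reading 1 we have: 01 not seen yet and the last symbol was not 0 → q0
  δ(q2, 1): in q2 (the substring 01 has already been seen), after reading 1 we have: the substring 01 has already been seen → q2

Final answer: δ(q0, 1) = q0; δ(q2, 1) = q2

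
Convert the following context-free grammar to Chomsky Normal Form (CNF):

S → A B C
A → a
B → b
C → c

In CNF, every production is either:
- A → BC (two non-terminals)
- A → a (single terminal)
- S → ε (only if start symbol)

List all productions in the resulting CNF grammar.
The grammar has no ε-productions or unit productions to eliminate.
A → a is already in CNF (single terminal) – keep it.
B → b is already in CNF (single terminal) – keep it.
C → c is already in CNF (single terminal) – keep it.
S → A B C has 3 symbols on the right: break it into binary productions S → A X0, X0 → B C.
Resulting CNF grammar (5 productions): A → a; B → b; C → c; S → A X0; X0 → B C

Final answer: A → a; B → b; C → c; S → A X0; X0 → B C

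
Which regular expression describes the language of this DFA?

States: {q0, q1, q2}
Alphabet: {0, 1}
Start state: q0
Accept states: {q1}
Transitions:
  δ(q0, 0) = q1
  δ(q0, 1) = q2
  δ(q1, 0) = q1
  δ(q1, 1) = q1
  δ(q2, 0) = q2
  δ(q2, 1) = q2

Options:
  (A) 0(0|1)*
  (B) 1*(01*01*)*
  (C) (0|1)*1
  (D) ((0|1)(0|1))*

Testing sample strings against the DFA:
  '100' -> rejected
  '100' -> rejected
  '011' -> accepted
  '0000' -> accepted
Checking each option for a counterexample:
  (A) 0(0|1)*: agrees with the DFA on all strings of length ≤ 4
  (B) 1*(01*01*)*: ε is rejected by the DFA but matches the regex → eliminated
  (C) (0|1)*1: '0' is accepted by the DFA but does not match the regex → eliminated
  (D) ((0|1)(0|1))*: ε is rejected by the DFA but matches the regex → eliminated
Only (A) 0(0|1)* is consistent with the DFA.

Final answer: (A) 0(0|1)*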